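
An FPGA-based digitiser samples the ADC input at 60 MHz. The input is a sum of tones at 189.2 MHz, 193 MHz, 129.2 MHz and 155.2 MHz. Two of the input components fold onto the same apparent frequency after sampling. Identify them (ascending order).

fs/2 = 30 MHz.
189.2 MHz mod fs = 9.2 MHz.
9.2 MHz ≤ fs/2 = 30 MHz, appears at 9.2 MHz.
193 MHz mod fs = 13 MHz.
13 MHz ≤ fs/2 = 30 MHz, appears at 13 MHz.
129.2 MHz mod fs = 9.2 MHz.
9.2 MHz ≤ fs/2 = 30 MHz, appears at 9.2 MHz.
155.2 MHz mod fs = 35.2 MHz.
35.2 MHz > fs/2 = 30 MHz, folds to fs − 35.2 MHz = 24.8 MHz.
129.2 MHz and 189.2 MHz both map to 9.2 MHz.

129.2 MHz, 189.2 MHz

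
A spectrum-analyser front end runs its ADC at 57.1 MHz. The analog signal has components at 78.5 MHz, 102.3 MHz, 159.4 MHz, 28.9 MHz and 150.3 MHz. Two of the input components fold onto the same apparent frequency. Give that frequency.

fs/2 = 28.55 MHz.
78.5 MHz mod fs = 21.4 MHz.
21.4 MHz ≤ fs/2 = 28.55 MHz, appears at 21.4 MHz.
102.3 MHz mod fs = 45.2 MHz.
45.2 MHz > fs/2 = 28.55 MHz, folds to fs − 45.2 MHz = 11.9 MHz.
159.4 MHz mod fs = 45.2 MHz.
45.2 MHz > fs/2 = 28.55 MHz, folds to fs − 45.2 MHz = 11.9 MHz.
28.9 MHz > fs/2 = 28.55 MHz, folds to fs − 28.9 MHz = 28.2 MHz.
150.3 MHz mod fs = 36.1 MHz.
36.1 MHz > fs/2 = 28.55 MHz, folds to fs − 36.1 MHz = 21 MHz.
102.3 MHz and 159.4 MHz both map to 11.9 MHz.

11.9 MHz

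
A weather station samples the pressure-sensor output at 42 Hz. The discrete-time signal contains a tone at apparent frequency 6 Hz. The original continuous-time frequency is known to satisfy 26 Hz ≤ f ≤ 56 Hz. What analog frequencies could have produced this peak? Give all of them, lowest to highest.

36 Hz, 48 Hz

Frequencies that alias to 6 Hz are k·fs ± 6 Hz for integer k ≥ 0.
k=0: 6 Hz.
k=1: 36 Hz, 48 Hz.
k=2: 78 Hz, 90 Hz.
Within [26 Hz, 56 Hz]: 36 Hz, 48 Hz.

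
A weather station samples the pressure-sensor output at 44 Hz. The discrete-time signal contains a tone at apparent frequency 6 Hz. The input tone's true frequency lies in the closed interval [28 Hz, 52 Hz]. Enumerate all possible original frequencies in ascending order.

Frequencies that alias to 6 Hz are k·fs ± 6 Hz for integer k ≥ 0.
k=0: 6 Hz.
k=1: 38 Hz, 50 Hz.
k=2: 82 Hz, 94 Hz.
Within [28 Hz, 52 Hz]: 38 Hz, 50 Hz.

38 Hz, 50 Hz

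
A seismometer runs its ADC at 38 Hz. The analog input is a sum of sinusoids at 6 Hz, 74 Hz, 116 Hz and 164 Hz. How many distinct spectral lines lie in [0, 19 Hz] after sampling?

3

fs/2 = 19 Hz.
6 Hz ≤ fs/2 = 19 Hz, passes unchanged.
74 Hz mod fs = 36 Hz.
36 Hz > fs/2 = 19 Hz, folds to fs − 36 Hz = 2 Hz.
116 Hz mod fs = 2 Hz.
2 Hz ≤ fs/2 = 19 Hz, appears at 2 Hz.
164 Hz mod fs = 12 Hz.
12 Hz ≤ fs/2 = 19 Hz, appears at 12 Hz.
Distinct values: {2 Hz, 6 Hz, 12 Hz} → 3.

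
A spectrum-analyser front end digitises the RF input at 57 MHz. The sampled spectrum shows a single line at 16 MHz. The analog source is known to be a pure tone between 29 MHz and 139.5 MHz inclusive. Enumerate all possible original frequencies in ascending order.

41 MHz, 73 MHz, 98 MHz, 130 MHz

Frequencies that alias to 16 MHz are k·fs ± 16 MHz for integer k ≥ 0.
k=0: 16 MHz.
k=1: 41 MHz, 73 MHz.
k=2: 98 MHz, 130 MHz.
k=3: 155 MHz, 187 MHz.
Within [29 MHz, 139.5 MHz]: 41 MHz, 73 MHz, 98 MHz, 130 MHz.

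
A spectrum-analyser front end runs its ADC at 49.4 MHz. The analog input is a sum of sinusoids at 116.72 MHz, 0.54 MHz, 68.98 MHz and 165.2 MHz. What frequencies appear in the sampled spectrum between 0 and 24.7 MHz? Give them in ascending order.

fs/2 = 24.7 MHz.
116.72 MHz mod fs = 17.92 MHz.
17.92 MHz ≤ fs/2 = 24.7 MHz, appears at 17.92 MHz.
0.54 MHz ≤ fs/2 = 24.7 MHz, passes unchanged.
68.98 MHz mod fs = 19.58 MHz.
19.58 MHz ≤ fs/2 = 24.7 MHz, appears at 19.58 MHz.
165.2 MHz mod fs = 17 MHz.
17 MHz ≤ fs/2 = 24.7 MHz, appears at 17 MHz.
Distinct values: {0.54 MHz, 17 MHz, 17.92 MHz, 19.58 MHz}.

0.54 MHz, 17 MHz, 17.92 MHz, 19.58 MHz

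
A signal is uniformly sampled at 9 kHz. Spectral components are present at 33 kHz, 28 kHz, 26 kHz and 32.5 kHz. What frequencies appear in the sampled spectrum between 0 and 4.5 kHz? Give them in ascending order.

1 kHz, 3 kHz, 3.5 kHz

fs/2 = 4.5 kHz.
33 kHz mod fs = 6 kHz.
6 kHz > fs/2 = 4.5 kHz, folds to fs − 6 kHz = 3 kHz.
28 kHz mod fs = 1 kHz.
1 kHz ≤ fs/2 = 4.5 kHz, appears at 1 kHz.
26 kHz mod fs = 8 kHz.
8 kHz > fs/2 = 4.5 kHz, folds to fs − 8 kHz = 1 kHz.
32.5 kHz mod fs = 5.5 kHz.
5.5 kHz > fs/2 = 4.5 kHz, folds to fs − 5.5 kHz = 3.5 kHz.
Distinct values: {1 kHz, 3 kHz, 3.5 kHz}.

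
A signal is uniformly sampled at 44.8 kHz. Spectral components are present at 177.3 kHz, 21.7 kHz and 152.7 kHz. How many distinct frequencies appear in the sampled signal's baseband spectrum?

3

fs/2 = 22.4 kHz.
177.3 kHz mod fs = 42.9 kHz.
42.9 kHz > fs/2 = 22.4 kHz, folds to fs − 42.9 kHz = 1.9 kHz.
21.7 kHz ≤ fs/2 = 22.4 kHz, passes unchanged.
152.7 kHz mod fs = 18.3 kHz.
18.3 kHz ≤ fs/2 = 22.4 kHz, appears at 18.3 kHz.
Distinct values: {1.9 kHz, 18.3 kHz, 21.7 kHz} → 3.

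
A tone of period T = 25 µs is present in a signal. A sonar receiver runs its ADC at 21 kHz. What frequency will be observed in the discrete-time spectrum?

2 kHz

T = 25 µs → f = 1/T = 40 kHz.
40 kHz mod fs = 19 kHz.
19 kHz > fs/2 = 10.5 kHz, folds to fs − 19 kHz = 2 kHz.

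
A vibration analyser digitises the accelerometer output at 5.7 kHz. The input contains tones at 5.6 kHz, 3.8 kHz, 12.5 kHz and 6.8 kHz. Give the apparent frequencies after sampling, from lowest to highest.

fs/2 = 2.85 kHz.
5.6 kHz > fs/2 = 2.85 kHz, folds to fs − 5.6 kHz = 0.1 kHz.
3.8 kHz > fs/2 = 2.85 kHz, folds to fs − 3.8 kHz = 1.9 kHz.
12.5 kHz mod fs = 1.1 kHz.
1.1 kHz ≤ fs/2 = 2.85 kHz, appears at 1.1 kHz.
6.8 kHz mod fs = 1.1 kHz.
1.1 kHz ≤ fs/2 = 2.85 kHz, appears at 1.1 kHz.
Distinct values: {0.1 kHz, 1.1 kHz, 1.9 kHz}.

0.1 kHz, 1.1 kHz, 1.9 kHz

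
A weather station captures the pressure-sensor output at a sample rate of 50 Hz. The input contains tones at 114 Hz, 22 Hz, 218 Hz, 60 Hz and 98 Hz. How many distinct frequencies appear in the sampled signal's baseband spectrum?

fs/2 = 25 Hz.
114 Hz mod fs = 14 Hz.
14 Hz ≤ fs/2 = 25 Hz, appears at 14 Hz.
22 Hz ≤ fs/2 = 25 Hz, passes unchanged.
218 Hz mod fs = 18 Hz.
18 Hz ≤ fs/2 = 25 Hz, appears at 18 Hz.
60 Hz mod fs = 10 Hz.
10 Hz ≤ fs/2 = 25 Hz, appears at 10 Hz.
98 Hz mod fs = 48 Hz.
48 Hz > fs/2 = 25 Hz, folds to fs − 48 Hz = 2 Hz.
Distinct values: {2 Hz, 10 Hz, 14 Hz, 18 Hz, 22 Hz} → 5.

5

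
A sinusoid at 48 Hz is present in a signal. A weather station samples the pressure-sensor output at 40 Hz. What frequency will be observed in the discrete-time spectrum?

8 Hz

48 Hz mod fs = 8 Hz.
8 Hz ≤ fs/2 = 20 Hz, appears at 8 Hz.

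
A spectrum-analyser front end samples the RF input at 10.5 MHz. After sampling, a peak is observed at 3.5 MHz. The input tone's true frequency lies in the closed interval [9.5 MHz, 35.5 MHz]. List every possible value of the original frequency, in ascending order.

14 MHz, 17.5 MHz, 24.5 MHz, 28 MHz, 35 MHz

Frequencies that alias to 3.5 MHz are k·fs ± 3.5 MHz for integer k ≥ 0.
k=0: 3.5 MHz.
k=1: 7 MHz, 14 MHz.
k=2: 17.5 MHz, 24.5 MHz.
k=3: 28 MHz, 35 MHz.
k=4: 38.5 MHz, 45.5 MHz.
Within [9.5 MHz, 35.5 MHz]: 14 MHz, 17.5 MHz, 24.5 MHz, 28 MHz, 35 MHz.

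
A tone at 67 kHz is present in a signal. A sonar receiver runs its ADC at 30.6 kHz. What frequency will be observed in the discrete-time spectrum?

67 kHz mod fs = 5.8 kHz.
5.8 kHz ≤ fs/2 = 15.3 kHz, appears at 5.8 kHz.

5.8 kHz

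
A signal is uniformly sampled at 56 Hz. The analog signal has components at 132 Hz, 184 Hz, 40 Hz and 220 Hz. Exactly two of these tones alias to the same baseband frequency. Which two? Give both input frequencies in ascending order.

40 Hz, 184 Hz

fs/2 = 28 Hz.
132 Hz mod fs = 20 Hz.
20 Hz ≤ fs/2 = 28 Hz, appears at 20 Hz.
184 Hz mod fs = 16 Hz.
16 Hz ≤ fs/2 = 28 Hz, appears at 16 Hz.
40 Hz > fs/2 = 28 Hz, folds to fs − 40 Hz = 16 Hz.
220 Hz mod fs = 52 Hz.
52 Hz > fs/2 = 28 Hz, folds to fs − 52 Hz = 4 Hz.
40 Hz and 184 Hz both map to 16 Hz.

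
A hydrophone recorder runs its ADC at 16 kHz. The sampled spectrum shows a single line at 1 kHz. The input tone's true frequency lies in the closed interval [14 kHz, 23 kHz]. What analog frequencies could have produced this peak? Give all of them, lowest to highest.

Frequencies that alias to 1 kHz are k·fs ± 1 kHz for integer k ≥ 0.
k=0: 1 kHz.
k=1: 15 kHz, 17 kHz.
k=2: 31 kHz, 33 kHz.
Within [14 kHz, 23 kHz]: 15 kHz, 17 kHz.

15 kHz, 17 kHz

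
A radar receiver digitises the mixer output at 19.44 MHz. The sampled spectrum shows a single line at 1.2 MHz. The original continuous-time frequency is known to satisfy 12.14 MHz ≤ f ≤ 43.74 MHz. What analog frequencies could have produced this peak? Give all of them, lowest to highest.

18.24 MHz, 20.64 MHz, 37.68 MHz, 40.08 MHz

Frequencies that alias to 1.2 MHz are k·fs ± 1.2 MHz for integer k ≥ 0.
k=0: 1.2 MHz.
k=1: 18.24 MHz, 20.64 MHz.
k=2: 37.68 MHz, 40.08 MHz.
k=3: 57.12 MHz, 59.52 MHz.
Within [12.14 MHz, 43.74 MHz]: 18.24 MHz, 20.64 MHz, 37.68 MHz, 40.08 MHz.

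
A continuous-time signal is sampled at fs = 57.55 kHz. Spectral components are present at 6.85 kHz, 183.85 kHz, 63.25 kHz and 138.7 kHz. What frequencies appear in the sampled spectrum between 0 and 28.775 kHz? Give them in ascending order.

5.7 kHz, 6.85 kHz, 11.2 kHz, 23.6 kHz

fs/2 = 28.775 kHz.
6.85 kHz ≤ fs/2 = 28.775 kHz, passes unchanged.
183.85 kHz mod fs = 11.2 kHz.
11.2 kHz ≤ fs/2 = 28.775 kHz, appears at 11.2 kHz.
63.25 kHz mod fs = 5.7 kHz.
5.7 kHz ≤ fs/2 = 28.775 kHz, appears at 5.7 kHz.
138.7 kHz mod fs = 23.6 kHz.
23.6 kHz ≤ fs/2 = 28.775 kHz, appears at 23.6 kHz.
Distinct values: {5.7 kHz, 6.85 kHz, 11.2 kHz, 23.6 kHz}.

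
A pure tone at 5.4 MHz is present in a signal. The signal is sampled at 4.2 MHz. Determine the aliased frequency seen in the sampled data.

1.2 MHz

5.4 MHz mod fs = 1.2 MHz.
1.2 MHz ≤ fs/2 = 2.1 MHz, appears at 1.2 MHz.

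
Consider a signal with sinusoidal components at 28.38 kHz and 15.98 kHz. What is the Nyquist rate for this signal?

56.76 kHz

Highest-frequency component: 28.38 kHz.
Nyquist rate = 2 × 28.38 kHz = 56.76 kHz.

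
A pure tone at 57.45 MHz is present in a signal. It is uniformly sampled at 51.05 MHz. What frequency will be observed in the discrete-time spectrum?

57.45 MHz mod fs = 6.4 MHz.
6.4 MHz ≤ fs/2 = 25.525 MHz, appears at 6.4 MHz.

6.4 MHz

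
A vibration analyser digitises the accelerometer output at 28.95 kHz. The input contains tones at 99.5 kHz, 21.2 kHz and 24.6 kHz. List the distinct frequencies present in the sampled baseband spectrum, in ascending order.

4.35 kHz, 7.75 kHz, 12.65 kHz

fs/2 = 14.475 kHz.
99.5 kHz mod fs = 12.65 kHz.
12.65 kHz ≤ fs/2 = 14.475 kHz, appears at 12.65 kHz.
21.2 kHz > fs/2 = 14.475 kHz, folds to fs − 21.2 kHz = 7.75 kHz.
24.6 kHz > fs/2 = 14.475 kHz, folds to fs − 24.6 kHz = 4.35 kHz.
Distinct values: {4.35 kHz, 7.75 kHz, 12.65 kHz}.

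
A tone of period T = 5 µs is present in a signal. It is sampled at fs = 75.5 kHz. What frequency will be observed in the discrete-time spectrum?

26.5 kHz

T = 5 µs → f = 1/T = 200 kHz.
200 kHz mod fs = 49 kHz.
49 kHz > fs/2 = 37.75 kHz, folds to fs − 49 kHz = 26.5 kHz.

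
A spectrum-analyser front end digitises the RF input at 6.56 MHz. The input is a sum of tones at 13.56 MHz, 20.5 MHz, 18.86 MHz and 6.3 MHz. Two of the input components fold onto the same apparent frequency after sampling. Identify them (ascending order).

18.86 MHz, 20.5 MHz

fs/2 = 3.28 MHz.
13.56 MHz mod fs = 0.44 MHz.
0.44 MHz ≤ fs/2 = 3.28 MHz, appears at 0.44 MHz.
20.5 MHz mod fs = 0.82 MHz.
0.82 MHz ≤ fs/2 = 3.28 MHz, appears at 0.82 MHz.
18.86 MHz mod fs = 5.74 MHz.
5.74 MHz > fs/2 = 3.28 MHz, folds to fs − 5.74 MHz = 0.82 MHz.
6.3 MHz > fs/2 = 3.28 MHz, folds to fs − 6.3 MHz = 0.26 MHz.
18.86 MHz and 20.5 MHz both map to 0.82 MHz.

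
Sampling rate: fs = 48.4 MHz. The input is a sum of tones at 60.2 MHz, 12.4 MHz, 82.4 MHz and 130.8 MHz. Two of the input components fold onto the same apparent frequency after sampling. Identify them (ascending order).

fs/2 = 24.2 MHz.
60.2 MHz mod fs = 11.8 MHz.
11.8 MHz ≤ fs/2 = 24.2 MHz, appears at 11.8 MHz.
12.4 MHz ≤ fs/2 = 24.2 MHz, passes unchanged.
82.4 MHz mod fs = 34 MHz.
34 MHz > fs/2 = 24.2 MHz, folds to fs − 34 MHz = 14.4 MHz.
130.8 MHz mod fs = 34 MHz.
34 MHz > fs/2 = 24.2 MHz, folds to fs − 34 MHz = 14.4 MHz.
82.4 MHz and 130.8 MHz both map to 14.4 MHz.

82.4 MHz, 130.8 MHz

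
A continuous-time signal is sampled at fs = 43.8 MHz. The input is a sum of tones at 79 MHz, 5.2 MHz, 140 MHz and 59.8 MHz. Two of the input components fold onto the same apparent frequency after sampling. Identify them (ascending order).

79 MHz, 140 MHz

fs/2 = 21.9 MHz.
79 MHz mod fs = 35.2 MHz.
35.2 MHz > fs/2 = 21.9 MHz, folds to fs − 35.2 MHz = 8.6 MHz.
5.2 MHz ≤ fs/2 = 21.9 MHz, passes unchanged.
140 MHz mod fs = 8.6 MHz.
8.6 MHz ≤ fs/2 = 21.9 MHz, appears at 8.6 MHz.
59.8 MHz mod fs = 16 MHz.
16 MHz ≤ fs/2 = 21.9 MHz, appears at 16 MHz.
79 MHz and 140 MHz both map to 8.6 MHz.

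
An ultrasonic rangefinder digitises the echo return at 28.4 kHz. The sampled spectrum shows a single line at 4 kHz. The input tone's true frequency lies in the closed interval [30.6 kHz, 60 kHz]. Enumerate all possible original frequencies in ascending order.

32.4 kHz, 52.8 kHz

Frequencies that alias to 4 kHz are k·fs ± 4 kHz for integer k ≥ 0.
k=0: 4 kHz.
k=1: 24.4 kHz, 32.4 kHz.
k=2: 52.8 kHz, 60.8 kHz.
k=3: 81.2 kHz, 89.2 kHz.
Within [30.6 kHz, 60 kHz]: 32.4 kHz, 52.8 kHz.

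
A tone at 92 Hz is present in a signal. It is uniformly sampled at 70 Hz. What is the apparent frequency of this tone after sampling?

92 Hz mod fs = 22 Hz.
22 Hz ≤ fs/2 = 35 Hz, appears at 22 Hz.

22 Hz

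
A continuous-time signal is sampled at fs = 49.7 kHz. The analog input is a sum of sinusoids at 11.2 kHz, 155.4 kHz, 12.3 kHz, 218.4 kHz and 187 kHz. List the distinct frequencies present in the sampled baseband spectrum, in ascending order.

6.3 kHz, 11.2 kHz, 11.8 kHz, 12.3 kHz, 19.6 kHz

fs/2 = 24.85 kHz.
11.2 kHz ≤ fs/2 = 24.85 kHz, passes unchanged.
155.4 kHz mod fs = 6.3 kHz.
6.3 kHz ≤ fs/2 = 24.85 kHz, appears at 6.3 kHz.
12.3 kHz ≤ fs/2 = 24.85 kHz, passes unchanged.
218.4 kHz mod fs = 19.6 kHz.
19.6 kHz ≤ fs/2 = 24.85 kHz, appears at 19.6 kHz.
187 kHz mod fs = 37.9 kHz.
37.9 kHz > fs/2 = 24.85 kHz, folds to fs − 37.9 kHz = 11.8 kHz.
Distinct values: {6.3 kHz, 11.2 kHz, 11.8 kHz, 12.3 kHz, 19.6 kHz}.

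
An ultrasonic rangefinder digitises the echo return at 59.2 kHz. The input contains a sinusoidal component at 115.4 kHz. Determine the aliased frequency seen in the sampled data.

115.4 kHz mod fs = 56.2 kHz.
56.2 kHz > fs/2 = 29.6 kHz, folds to fs − 56.2 kHz = 3 kHz.

3 kHz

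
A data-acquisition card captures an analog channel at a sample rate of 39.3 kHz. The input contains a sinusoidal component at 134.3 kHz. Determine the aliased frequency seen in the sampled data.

134.3 kHz mod fs = 16.4 kHz.
16.4 kHz ≤ fs/2 = 19.65 kHz, appears at 16.4 kHz.

16.4 kHz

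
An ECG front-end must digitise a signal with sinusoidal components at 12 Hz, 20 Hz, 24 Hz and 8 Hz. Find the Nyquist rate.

48 Hz

Highest-frequency component: 24 Hz.
Nyquist rate = 2 × 24 Hz = 48 Hz.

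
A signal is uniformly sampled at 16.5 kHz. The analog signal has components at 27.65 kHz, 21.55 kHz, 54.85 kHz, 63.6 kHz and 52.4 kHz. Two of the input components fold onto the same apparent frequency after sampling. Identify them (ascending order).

fs/2 = 8.25 kHz.
27.65 kHz mod fs = 11.15 kHz.
11.15 kHz > fs/2 = 8.25 kHz, folds to fs − 11.15 kHz = 5.35 kHz.
21.55 kHz mod fs = 5.05 kHz.
5.05 kHz ≤ fs/2 = 8.25 kHz, appears at 5.05 kHz.
54.85 kHz mod fs = 5.35 kHz.
5.35 kHz ≤ fs/2 = 8.25 kHz, appears at 5.35 kHz.
63.6 kHz mod fs = 14.1 kHz.
14.1 kHz > fs/2 = 8.25 kHz, folds to fs − 14.1 kHz = 2.4 kHz.
52.4 kHz mod fs = 2.9 kHz.
2.9 kHz ≤ fs/2 = 8.25 kHz, appears at 2.9 kHz.
27.65 kHz and 54.85 kHz both map to 5.35 kHz.

27.65 kHz, 54.85 kHz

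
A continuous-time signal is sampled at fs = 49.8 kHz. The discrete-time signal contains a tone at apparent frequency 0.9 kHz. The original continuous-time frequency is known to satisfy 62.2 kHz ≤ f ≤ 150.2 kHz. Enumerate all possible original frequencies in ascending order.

Frequencies that alias to 0.9 kHz are k·fs ± 0.9 kHz for integer k ≥ 0.
k=0: 0.9 kHz.
k=1: 48.9 kHz, 50.7 kHz.
k=2: 98.7 kHz, 100.5 kHz.
k=3: 148.5 kHz, 150.3 kHz.
k=4: 198.3 kHz, 200.1 kHz.
Within [62.2 kHz, 150.2 kHz]: 98.7 kHz, 100.5 kHz, 148.5 kHz.

98.7 kHz, 100.5 kHz, 148.5 kHz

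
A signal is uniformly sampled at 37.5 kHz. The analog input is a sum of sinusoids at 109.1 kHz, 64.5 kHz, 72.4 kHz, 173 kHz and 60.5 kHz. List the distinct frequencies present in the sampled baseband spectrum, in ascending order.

fs/2 = 18.75 kHz.
109.1 kHz mod fs = 34.1 kHz.
34.1 kHz > fs/2 = 18.75 kHz, folds to fs − 34.1 kHz = 3.4 kHz.
64.5 kHz mod fs = 27 kHz.
27 kHz > fs/2 = 18.75 kHz, folds to fs − 27 kHz = 10.5 kHz.
72.4 kHz mod fs = 34.9 kHz.
34.9 kHz > fs/2 = 18.75 kHz, folds to fs − 34.9 kHz = 2.6 kHz.
173 kHz mod fs = 23 kHz.
23 kHz > fs/2 = 18.75 kHz, folds to fs − 23 kHz = 14.5 kHz.
60.5 kHz mod fs = 23 kHz.
23 kHz > fs/2 = 18.75 kHz, folds to fs − 23 kHz = 14.5 kHz.
Distinct values: {2.6 kHz, 3.4 kHz, 10.5 kHz, 14.5 kHz}.

2.6 kHz, 3.4 kHz, 10.5 kHz, 14.5 kHz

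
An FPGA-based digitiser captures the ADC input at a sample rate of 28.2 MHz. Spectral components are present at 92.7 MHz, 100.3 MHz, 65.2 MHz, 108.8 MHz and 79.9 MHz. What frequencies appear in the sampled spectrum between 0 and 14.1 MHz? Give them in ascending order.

4 MHz, 4.7 MHz, 8.1 MHz, 8.8 MHz, 12.5 MHz

fs/2 = 14.1 MHz.
92.7 MHz mod fs = 8.1 MHz.
8.1 MHz ≤ fs/2 = 14.1 MHz, appears at 8.1 MHz.
100.3 MHz mod fs = 15.7 MHz.
15.7 MHz > fs/2 = 14.1 MHz, folds to fs − 15.7 MHz = 12.5 MHz.
65.2 MHz mod fs = 8.8 MHz.
8.8 MHz ≤ fs/2 = 14.1 MHz, appears at 8.8 MHz.
108.8 MHz mod fs = 24.2 MHz.
24.2 MHz > fs/2 = 14.1 MHz, folds to fs − 24.2 MHz = 4 MHz.
79.9 MHz mod fs = 23.5 MHz.
23.5 MHz > fs/2 = 14.1 MHz, folds to fs − 23.5 MHz = 4.7 MHz.
Distinct values: {4 MHz, 4.7 MHz, 8.1 MHz, 8.8 MHz, 12.5 MHz}.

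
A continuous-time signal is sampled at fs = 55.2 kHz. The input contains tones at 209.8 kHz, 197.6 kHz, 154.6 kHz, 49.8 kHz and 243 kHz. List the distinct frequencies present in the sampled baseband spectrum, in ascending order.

5.4 kHz, 11 kHz, 22.2 kHz, 23.2 kHz

fs/2 = 27.6 kHz.
209.8 kHz mod fs = 44.2 kHz.
44.2 kHz > fs/2 = 27.6 kHz, folds to fs − 44.2 kHz = 11 kHz.
197.6 kHz mod fs = 32 kHz.
32 kHz > fs/2 = 27.6 kHz, folds to fs − 32 kHz = 23.2 kHz.
154.6 kHz mod fs = 44.2 kHz.
44.2 kHz > fs/2 = 27.6 kHz, folds to fs − 44.2 kHz = 11 kHz.
49.8 kHz > fs/2 = 27.6 kHz, folds to fs − 49.8 kHz = 5.4 kHz.
243 kHz mod fs = 22.2 kHz.
22.2 kHz ≤ fs/2 = 27.6 kHz, appears at 22.2 kHz.
Distinct values: {5.4 kHz, 11 kHz, 22.2 kHz, 23.2 kHz}.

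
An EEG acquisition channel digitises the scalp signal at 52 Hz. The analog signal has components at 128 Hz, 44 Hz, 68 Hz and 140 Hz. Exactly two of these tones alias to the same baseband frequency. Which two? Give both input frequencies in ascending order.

fs/2 = 26 Hz.
128 Hz mod fs = 24 Hz.
24 Hz ≤ fs/2 = 26 Hz, appears at 24 Hz.
44 Hz > fs/2 = 26 Hz, folds to fs − 44 Hz = 8 Hz.
68 Hz mod fs = 16 Hz.
16 Hz ≤ fs/2 = 26 Hz, appears at 16 Hz.
140 Hz mod fs = 36 Hz.
36 Hz > fs/2 = 26 Hz, folds to fs − 36 Hz = 16 Hz.
68 Hz and 140 Hz both map to 16 Hz.

68 Hz, 140 Hz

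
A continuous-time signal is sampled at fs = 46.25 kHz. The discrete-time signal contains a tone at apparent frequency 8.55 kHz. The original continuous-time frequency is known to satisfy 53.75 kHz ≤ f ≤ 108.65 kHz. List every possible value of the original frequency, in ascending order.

Frequencies that alias to 8.55 kHz are k·fs ± 8.55 kHz for integer k ≥ 0.
k=0: 8.55 kHz.
k=1: 37.7 kHz, 54.8 kHz.
k=2: 83.95 kHz, 101.05 kHz.
k=3: 130.2 kHz, 147.3 kHz.
Within [53.75 kHz, 108.65 kHz]: 54.8 kHz, 83.95 kHz, 101.05 kHz.

54.8 kHz, 83.95 kHz, 101.05 kHz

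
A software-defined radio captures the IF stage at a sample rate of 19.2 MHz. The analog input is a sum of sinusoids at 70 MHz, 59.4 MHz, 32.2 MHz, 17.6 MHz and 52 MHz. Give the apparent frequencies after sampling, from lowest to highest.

1.6 MHz, 1.8 MHz, 5.6 MHz, 6.2 MHz, 6.8 MHz

fs/2 = 9.6 MHz.
70 MHz mod fs = 12.4 MHz.
12.4 MHz > fs/2 = 9.6 MHz, folds to fs − 12.4 MHz = 6.8 MHz.
59.4 MHz mod fs = 1.8 MHz.
1.8 MHz ≤ fs/2 = 9.6 MHz, appears at 1.8 MHz.
32.2 MHz mod fs = 13 MHz.
13 MHz > fs/2 = 9.6 MHz, folds to fs − 13 MHz = 6.2 MHz.
17.6 MHz > fs/2 = 9.6 MHz, folds to fs − 17.6 MHz = 1.6 MHz.
52 MHz mod fs = 13.6 MHz.
13.6 MHz > fs/2 = 9.6 MHz, folds to fs − 13.6 MHz = 5.6 MHz.
Distinct values: {1.6 MHz, 1.8 MHz, 5.6 MHz, 6.2 MHz, 6.8 MHz}.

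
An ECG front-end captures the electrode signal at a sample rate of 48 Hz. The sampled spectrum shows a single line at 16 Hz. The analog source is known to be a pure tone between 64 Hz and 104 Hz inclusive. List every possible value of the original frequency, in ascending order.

Frequencies that alias to 16 Hz are k·fs ± 16 Hz for integer k ≥ 0.
k=0: 16 Hz.
k=1: 32 Hz, 64 Hz.
k=2: 80 Hz, 112 Hz.
k=3: 128 Hz, 160 Hz.
Within [64 Hz, 104 Hz]: 64 Hz, 80 Hz.

64 Hz, 80 Hz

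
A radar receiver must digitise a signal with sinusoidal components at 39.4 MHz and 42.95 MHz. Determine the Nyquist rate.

Highest-frequency component: 42.95 MHz.
Nyquist rate = 2 × 42.95 MHz = 85.9 MHz.

85.9 MHz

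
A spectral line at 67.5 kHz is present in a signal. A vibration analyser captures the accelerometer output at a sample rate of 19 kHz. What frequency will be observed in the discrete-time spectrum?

67.5 kHz mod fs = 10.5 kHz.
10.5 kHz > fs/2 = 9.5 kHz, folds to fs − 10.5 kHz = 8.5 kHz.

8.5 kHz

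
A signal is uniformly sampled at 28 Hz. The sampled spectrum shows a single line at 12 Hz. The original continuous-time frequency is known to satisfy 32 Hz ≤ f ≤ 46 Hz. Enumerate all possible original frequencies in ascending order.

40 Hz, 44 Hz

Frequencies that alias to 12 Hz are k·fs ± 12 Hz for integer k ≥ 0.
k=0: 12 Hz.
k=1: 16 Hz, 40 Hz.
k=2: 44 Hz, 68 Hz.
k=3: 72 Hz, 96 Hz.
Within [32 Hz, 46 Hz]: 40 Hz, 44 Hz.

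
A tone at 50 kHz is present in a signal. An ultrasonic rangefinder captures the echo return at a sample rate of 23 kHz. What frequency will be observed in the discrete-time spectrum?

50 kHz mod fs = 4 kHz.
4 kHz ≤ fs/2 = 11.5 kHz, appears at 4 kHz.

4 kHz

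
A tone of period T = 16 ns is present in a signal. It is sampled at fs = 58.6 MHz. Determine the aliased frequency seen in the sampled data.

T = 16 ns → f = 1/T = 62.5 MHz.
62.5 MHz mod fs = 3.9 MHz.
3.9 MHz ≤ fs/2 = 29.3 MHz, appears at 3.9 MHz.

3.9 MHz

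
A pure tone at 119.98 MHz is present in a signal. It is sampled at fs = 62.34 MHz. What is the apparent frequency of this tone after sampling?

4.7 MHz

119.98 MHz mod fs = 57.64 MHz.
57.64 MHz > fs/2 = 31.17 MHz, folds to fs − 57.64 MHz = 4.7 MHz.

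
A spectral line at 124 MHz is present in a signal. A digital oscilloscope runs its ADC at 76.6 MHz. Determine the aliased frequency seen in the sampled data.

124 MHz mod fs = 47.4 MHz.
47.4 MHz > fs/2 = 38.3 MHz, folds to fs − 47.4 MHz = 29.2 MHz.

29.2 MHz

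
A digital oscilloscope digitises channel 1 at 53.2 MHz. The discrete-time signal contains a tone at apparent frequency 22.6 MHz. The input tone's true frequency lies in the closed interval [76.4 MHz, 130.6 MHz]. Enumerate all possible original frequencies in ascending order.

83.8 MHz, 129 MHz

Frequencies that alias to 22.6 MHz are k·fs ± 22.6 MHz for integer k ≥ 0.
k=0: 22.6 MHz.
k=1: 30.6 MHz, 75.8 MHz.
k=2: 83.8 MHz, 129 MHz.
k=3: 137 MHz, 182.2 MHz.
Within [76.4 MHz, 130.6 MHz]: 83.8 MHz, 129 MHz.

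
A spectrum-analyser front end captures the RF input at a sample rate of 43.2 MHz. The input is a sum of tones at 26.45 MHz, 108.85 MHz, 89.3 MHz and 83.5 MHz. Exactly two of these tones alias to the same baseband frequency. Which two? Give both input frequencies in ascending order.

83.5 MHz, 89.3 MHz

fs/2 = 21.6 MHz.
26.45 MHz > fs/2 = 21.6 MHz, folds to fs − 26.45 MHz = 16.75 MHz.
108.85 MHz mod fs = 22.45 MHz.
22.45 MHz > fs/2 = 21.6 MHz, folds to fs − 22.45 MHz = 20.75 MHz.
89.3 MHz mod fs = 2.9 MHz.
2.9 MHz ≤ fs/2 = 21.6 MHz, appears at 2.9 MHz.
83.5 MHz mod fs = 40.3 MHz.
40.3 MHz > fs/2 = 21.6 MHz, folds to fs − 40.3 MHz = 2.9 MHz.
83.5 MHz and 89.3 MHz both map to 2.9 MHz.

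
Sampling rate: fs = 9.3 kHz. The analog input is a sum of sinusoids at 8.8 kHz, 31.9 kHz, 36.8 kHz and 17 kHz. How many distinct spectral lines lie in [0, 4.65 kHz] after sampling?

4

fs/2 = 4.65 kHz.
8.8 kHz > fs/2 = 4.65 kHz, folds to fs − 8.8 kHz = 0.5 kHz.
31.9 kHz mod fs = 4 kHz.
4 kHz ≤ fs/2 = 4.65 kHz, appears at 4 kHz.
36.8 kHz mod fs = 8.9 kHz.
8.9 kHz > fs/2 = 4.65 kHz, folds to fs − 8.9 kHz = 0.4 kHz.
17 kHz mod fs = 7.7 kHz.
7.7 kHz > fs/2 = 4.65 kHz, folds to fs − 7.7 kHz = 1.6 kHz.
Distinct values: {0.4 kHz, 0.5 kHz, 1.6 kHz, 4 kHz} → 4.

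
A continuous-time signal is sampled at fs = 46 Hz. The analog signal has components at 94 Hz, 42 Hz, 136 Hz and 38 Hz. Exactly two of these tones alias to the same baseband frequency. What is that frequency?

fs/2 = 23 Hz.
94 Hz mod fs = 2 Hz.
2 Hz ≤ fs/2 = 23 Hz, appears at 2 Hz.
42 Hz > fs/2 = 23 Hz, folds to fs − 42 Hz = 4 Hz.
136 Hz mod fs = 44 Hz.
44 Hz > fs/2 = 23 Hz, folds to fs − 44 Hz = 2 Hz.
38 Hz > fs/2 = 23 Hz, folds to fs − 38 Hz = 8 Hz.
94 Hz and 136 Hz both map to 2 Hz.

2 Hz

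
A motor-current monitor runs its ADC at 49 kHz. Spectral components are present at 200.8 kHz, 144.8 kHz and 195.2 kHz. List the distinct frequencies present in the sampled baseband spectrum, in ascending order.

fs/2 = 24.5 kHz.
200.8 kHz mod fs = 4.8 kHz.
4.8 kHz ≤ fs/2 = 24.5 kHz, appears at 4.8 kHz.
144.8 kHz mod fs = 46.8 kHz.
46.8 kHz > fs/2 = 24.5 kHz, folds to fs − 46.8 kHz = 2.2 kHz.
195.2 kHz mod fs = 48.2 kHz.
48.2 kHz > fs/2 = 24.5 kHz, folds to fs − 48.2 kHz = 0.8 kHz.
Distinct values: {0.8 kHz, 2.2 kHz, 4.8 kHz}.

0.8 kHz, 2.2 kHz, 4.8 kHz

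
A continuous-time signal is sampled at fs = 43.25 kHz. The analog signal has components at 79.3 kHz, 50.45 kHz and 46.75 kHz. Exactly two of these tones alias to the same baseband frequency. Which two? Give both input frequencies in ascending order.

50.45 kHz, 79.3 kHz

fs/2 = 21.625 kHz.
79.3 kHz mod fs = 36.05 kHz.
36.05 kHz > fs/2 = 21.625 kHz, folds to fs − 36.05 kHz = 7.2 kHz.
50.45 kHz mod fs = 7.2 kHz.
7.2 kHz ≤ fs/2 = 21.625 kHz, appears at 7.2 kHz.
46.75 kHz mod fs = 3.5 kHz.
3.5 kHz ≤ fs/2 = 21.625 kHz, appears at 3.5 kHz.
50.45 kHz and 79.3 kHz both map to 7.2 kHz.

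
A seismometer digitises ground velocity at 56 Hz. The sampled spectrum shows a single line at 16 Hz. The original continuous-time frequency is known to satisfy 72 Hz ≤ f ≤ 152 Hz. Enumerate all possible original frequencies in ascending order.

72 Hz, 96 Hz, 128 Hz, 152 Hz

Frequencies that alias to 16 Hz are k·fs ± 16 Hz for integer k ≥ 0.
k=0: 16 Hz.
k=1: 40 Hz, 72 Hz.
k=2: 96 Hz, 128 Hz.
k=3: 152 Hz, 184 Hz.
k=4: 208 Hz, 240 Hz.
Within [72 Hz, 152 Hz]: 72 Hz, 96 Hz, 128 Hz, 152 Hz.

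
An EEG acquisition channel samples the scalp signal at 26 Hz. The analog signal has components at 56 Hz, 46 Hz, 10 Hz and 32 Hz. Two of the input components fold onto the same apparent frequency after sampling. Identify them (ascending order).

32 Hz, 46 Hz

fs/2 = 13 Hz.
56 Hz mod fs = 4 Hz.
4 Hz ≤ fs/2 = 13 Hz, appears at 4 Hz.
46 Hz mod fs = 20 Hz.
20 Hz > fs/2 = 13 Hz, folds to fs − 20 Hz = 6 Hz.
10 Hz ≤ fs/2 = 13 Hz, passes unchanged.
32 Hz mod fs = 6 Hz.
6 Hz ≤ fs/2 = 13 Hz, appears at 6 Hz.
32 Hz and 46 Hz both map to 6 Hz.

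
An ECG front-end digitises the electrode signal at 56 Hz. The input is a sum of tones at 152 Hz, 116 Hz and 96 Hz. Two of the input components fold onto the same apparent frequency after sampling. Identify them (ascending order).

fs/2 = 28 Hz.
152 Hz mod fs = 40 Hz.
40 Hz > fs/2 = 28 Hz, folds to fs − 40 Hz = 16 Hz.
116 Hz mod fs = 4 Hz.
4 Hz ≤ fs/2 = 28 Hz, appears at 4 Hz.
96 Hz mod fs = 40 Hz.
40 Hz > fs/2 = 28 Hz, folds to fs − 40 Hz = 16 Hz.
96 Hz and 152 Hz both map to 16 Hz.

96 Hz, 152 Hz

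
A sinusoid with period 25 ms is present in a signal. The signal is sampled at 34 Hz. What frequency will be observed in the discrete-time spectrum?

6 Hz

T = 25 ms → f = 1/T = 40 Hz.
40 Hz mod fs = 6 Hz.
6 Hz ≤ fs/2 = 17 Hz, appears at 6 Hz.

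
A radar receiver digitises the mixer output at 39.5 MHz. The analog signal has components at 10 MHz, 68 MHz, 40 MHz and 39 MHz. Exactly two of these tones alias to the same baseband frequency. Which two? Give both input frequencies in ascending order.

39 MHz, 40 MHz

fs/2 = 19.75 MHz.
10 MHz ≤ fs/2 = 19.75 MHz, passes unchanged.
68 MHz mod fs = 28.5 MHz.
28.5 MHz > fs/2 = 19.75 MHz, folds to fs − 28.5 MHz = 11 MHz.
40 MHz mod fs = 0.5 MHz.
0.5 MHz ≤ fs/2 = 19.75 MHz, appears at 0.5 MHz.
39 MHz > fs/2 = 19.75 MHz, folds to fs − 39 MHz = 0.5 MHz.
39 MHz and 40 MHz both map to 0.5 MHz.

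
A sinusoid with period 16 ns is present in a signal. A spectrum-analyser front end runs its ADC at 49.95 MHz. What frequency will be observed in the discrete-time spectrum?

12.55 MHz

T = 16 ns → f = 1/T = 62.5 MHz.
62.5 MHz mod fs = 12.55 MHz.
12.55 MHz ≤ fs/2 = 24.975 MHz, appears at 12.55 MHz.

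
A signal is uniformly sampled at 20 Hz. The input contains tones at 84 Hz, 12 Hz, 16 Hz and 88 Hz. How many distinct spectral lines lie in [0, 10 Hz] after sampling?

2

fs/2 = 10 Hz.
84 Hz mod fs = 4 Hz.
4 Hz ≤ fs/2 = 10 Hz, appears at 4 Hz.
12 Hz > fs/2 = 10 Hz, folds to fs − 12 Hz = 8 Hz.
16 Hz > fs/2 = 10 Hz, folds to fs − 16 Hz = 4 Hz.
88 Hz mod fs = 8 Hz.
8 Hz ≤ fs/2 = 10 Hz, appears at 8 Hz.
Distinct values: {4 Hz, 8 Hz} → 2.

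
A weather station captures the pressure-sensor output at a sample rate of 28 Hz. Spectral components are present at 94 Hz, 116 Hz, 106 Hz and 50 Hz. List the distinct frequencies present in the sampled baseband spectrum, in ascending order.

4 Hz, 6 Hz, 10 Hz

fs/2 = 14 Hz.
94 Hz mod fs = 10 Hz.
10 Hz ≤ fs/2 = 14 Hz, appears at 10 Hz.
116 Hz mod fs = 4 Hz.
4 Hz ≤ fs/2 = 14 Hz, appears at 4 Hz.
106 Hz mod fs = 22 Hz.
22 Hz > fs/2 = 14 Hz, folds to fs − 22 Hz = 6 Hz.
50 Hz mod fs = 22 Hz.
22 Hz > fs/2 = 14 Hz, folds to fs − 22 Hz = 6 Hz.
Distinct values: {4 Hz, 6 Hz, 10 Hz}.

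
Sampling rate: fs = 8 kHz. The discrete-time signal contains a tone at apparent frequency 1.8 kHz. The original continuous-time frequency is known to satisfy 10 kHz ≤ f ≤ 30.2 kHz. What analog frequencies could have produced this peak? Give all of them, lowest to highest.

14.2 kHz, 17.8 kHz, 22.2 kHz, 25.8 kHz, 30.2 kHz

Frequencies that alias to 1.8 kHz are k·fs ± 1.8 kHz for integer k ≥ 0.
k=0: 1.8 kHz.
k=1: 6.2 kHz, 9.8 kHz.
k=2: 14.2 kHz, 17.8 kHz.
k=3: 22.2 kHz, 25.8 kHz.
k=4: 30.2 kHz, 33.8 kHz.
k=5: 38.2 kHz, 41.8 kHz.
Within [10 kHz, 30.2 kHz]: 14.2 kHz, 17.8 kHz, 22.2 kHz, 25.8 kHz, 30.2 kHz.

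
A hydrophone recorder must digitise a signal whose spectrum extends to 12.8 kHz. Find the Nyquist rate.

25.6 kHz

Nyquist rate = 2 × 12.8 kHz = 25.6 kHz.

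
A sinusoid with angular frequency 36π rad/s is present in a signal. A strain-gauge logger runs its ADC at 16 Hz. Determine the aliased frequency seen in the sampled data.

ω = 36π rad/s → f = ω/(2π) = 18 Hz.
18 Hz mod fs = 2 Hz.
2 Hz ≤ fs/2 = 8 Hz, appears at 2 Hz.

2 Hz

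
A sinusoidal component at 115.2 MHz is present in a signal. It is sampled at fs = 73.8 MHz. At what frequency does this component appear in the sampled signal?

32.4 MHz

115.2 MHz mod fs = 41.4 MHz.
41.4 MHz > fs/2 = 36.9 MHz, folds to fs − 41.4 MHz = 32.4 MHz.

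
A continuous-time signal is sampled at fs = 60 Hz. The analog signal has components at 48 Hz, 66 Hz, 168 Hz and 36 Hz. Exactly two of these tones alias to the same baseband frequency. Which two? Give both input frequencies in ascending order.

fs/2 = 30 Hz.
48 Hz > fs/2 = 30 Hz, folds to fs − 48 Hz = 12 Hz.
66 Hz mod fs = 6 Hz.
6 Hz ≤ fs/2 = 30 Hz, appears at 6 Hz.
168 Hz mod fs = 48 Hz.
48 Hz > fs/2 = 30 Hz, folds to fs − 48 Hz = 12 Hz.
36 Hz > fs/2 = 30 Hz, folds to fs − 36 Hz = 24 Hz.
48 Hz and 168 Hz both map to 12 Hz.

48 Hz, 168 Hz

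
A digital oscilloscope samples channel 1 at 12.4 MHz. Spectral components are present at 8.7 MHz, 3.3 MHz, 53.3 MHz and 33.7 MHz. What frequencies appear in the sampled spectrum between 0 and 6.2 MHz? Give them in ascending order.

fs/2 = 6.2 MHz.
8.7 MHz > fs/2 = 6.2 MHz, folds to fs − 8.7 MHz = 3.7 MHz.
3.3 MHz ≤ fs/2 = 6.2 MHz, passes unchanged.
53.3 MHz mod fs = 3.7 MHz.
3.7 MHz ≤ fs/2 = 6.2 MHz, appears at 3.7 MHz.
33.7 MHz mod fs = 8.9 MHz.
8.9 MHz > fs/2 = 6.2 MHz, folds to fs − 8.9 MHz = 3.5 MHz.
Distinct values: {3.3 MHz, 3.5 MHz, 3.7 MHz}.

3.3 MHz, 3.5 MHz, 3.7 MHz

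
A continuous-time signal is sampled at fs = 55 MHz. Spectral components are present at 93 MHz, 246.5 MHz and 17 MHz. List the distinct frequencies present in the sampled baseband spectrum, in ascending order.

17 MHz, 26.5 MHz

fs/2 = 27.5 MHz.
93 MHz mod fs = 38 MHz.
38 MHz > fs/2 = 27.5 MHz, folds to fs − 38 MHz = 17 MHz.
246.5 MHz mod fs = 26.5 MHz.
26.5 MHz ≤ fs/2 = 27.5 MHz, appears at 26.5 MHz.
17 MHz ≤ fs/2 = 27.5 MHz, passes unchanged.
Distinct values: {17 MHz, 26.5 MHz}.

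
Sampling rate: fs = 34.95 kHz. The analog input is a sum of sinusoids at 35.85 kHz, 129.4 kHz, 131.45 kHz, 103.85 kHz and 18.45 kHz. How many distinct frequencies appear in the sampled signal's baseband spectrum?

fs/2 = 17.475 kHz.
35.85 kHz mod fs = 0.9 kHz.
0.9 kHz ≤ fs/2 = 17.475 kHz, appears at 0.9 kHz.
129.4 kHz mod fs = 24.55 kHz.
24.55 kHz > fs/2 = 17.475 kHz, folds to fs − 24.55 kHz = 10.4 kHz.
131.45 kHz mod fs = 26.6 kHz.
26.6 kHz > fs/2 = 17.475 kHz, folds to fs − 26.6 kHz = 8.35 kHz.
103.85 kHz mod fs = 33.95 kHz.
33.95 kHz > fs/2 = 17.475 kHz, folds to fs − 33.95 kHz = 1 kHz.
18.45 kHz > fs/2 = 17.475 kHz, folds to fs − 18.45 kHz = 16.5 kHz.
Distinct values: {0.9 kHz, 1 kHz, 8.35 kHz, 10.4 kHz, 16.5 kHz} → 5.

5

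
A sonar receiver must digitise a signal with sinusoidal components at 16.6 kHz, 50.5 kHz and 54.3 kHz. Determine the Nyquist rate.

108.6 kHz

Highest-frequency component: 54.3 kHz.
Nyquist rate = 2 × 54.3 kHz = 108.6 kHz.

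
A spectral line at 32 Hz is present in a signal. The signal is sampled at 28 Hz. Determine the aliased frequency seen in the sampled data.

32 Hz mod fs = 4 Hz.
4 Hz ≤ fs/2 = 14 Hz, appears at 4 Hz.

4 Hz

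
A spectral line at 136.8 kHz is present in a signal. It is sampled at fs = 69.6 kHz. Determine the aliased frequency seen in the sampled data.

136.8 kHz mod fs = 67.2 kHz.
67.2 kHz > fs/2 = 34.8 kHz, folds to fs − 67.2 kHz = 2.4 kHz.

2.4 kHz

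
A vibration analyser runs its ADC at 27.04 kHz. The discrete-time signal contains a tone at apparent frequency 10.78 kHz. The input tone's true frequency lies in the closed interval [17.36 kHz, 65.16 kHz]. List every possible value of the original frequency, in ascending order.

37.82 kHz, 43.3 kHz, 64.86 kHz

Frequencies that alias to 10.78 kHz are k·fs ± 10.78 kHz for integer k ≥ 0.
k=0: 10.78 kHz.
k=1: 16.26 kHz, 37.82 kHz.
k=2: 43.3 kHz, 64.86 kHz.
k=3: 70.34 kHz, 91.9 kHz.
Within [17.36 kHz, 65.16 kHz]: 37.82 kHz, 43.3 kHz, 64.86 kHz.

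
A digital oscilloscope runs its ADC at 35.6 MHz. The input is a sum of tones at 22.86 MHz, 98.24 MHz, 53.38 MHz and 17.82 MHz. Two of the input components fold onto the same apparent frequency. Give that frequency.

fs/2 = 17.8 MHz.
22.86 MHz > fs/2 = 17.8 MHz, folds to fs − 22.86 MHz = 12.74 MHz.
98.24 MHz mod fs = 27.04 MHz.
27.04 MHz > fs/2 = 17.8 MHz, folds to fs − 27.04 MHz = 8.56 MHz.
53.38 MHz mod fs = 17.78 MHz.
17.78 MHz ≤ fs/2 = 17.8 MHz, appears at 17.78 MHz.
17.82 MHz > fs/2 = 17.8 MHz, folds to fs − 17.82 MHz = 17.78 MHz.
17.82 MHz and 53.38 MHz both map to 17.78 MHz.

17.78 MHz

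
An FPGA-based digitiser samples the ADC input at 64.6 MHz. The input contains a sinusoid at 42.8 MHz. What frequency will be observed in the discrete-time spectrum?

21.8 MHz

42.8 MHz > fs/2 = 32.3 MHz, folds to fs − 42.8 MHz = 21.8 MHz.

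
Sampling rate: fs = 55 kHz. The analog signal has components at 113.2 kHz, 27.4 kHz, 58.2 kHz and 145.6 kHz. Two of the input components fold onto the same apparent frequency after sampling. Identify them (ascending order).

fs/2 = 27.5 kHz.
113.2 kHz mod fs = 3.2 kHz.
3.2 kHz ≤ fs/2 = 27.5 kHz, appears at 3.2 kHz.
27.4 kHz ≤ fs/2 = 27.5 kHz, passes unchanged.
58.2 kHz mod fs = 3.2 kHz.
3.2 kHz ≤ fs/2 = 27.5 kHz, appears at 3.2 kHz.
145.6 kHz mod fs = 35.6 kHz.
35.6 kHz > fs/2 = 27.5 kHz, folds to fs − 35.6 kHz = 19.4 kHz.
58.2 kHz and 113.2 kHz both map to 3.2 kHz.

58.2 kHz, 113.2 kHz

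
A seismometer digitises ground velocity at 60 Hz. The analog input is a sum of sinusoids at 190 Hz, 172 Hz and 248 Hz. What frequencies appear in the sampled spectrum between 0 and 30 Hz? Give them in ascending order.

8 Hz, 10 Hz

fs/2 = 30 Hz.
190 Hz mod fs = 10 Hz.
10 Hz ≤ fs/2 = 30 Hz, appears at 10 Hz.
172 Hz mod fs = 52 Hz.
52 Hz > fs/2 = 30 Hz, folds to fs − 52 Hz = 8 Hz.
248 Hz mod fs = 8 Hz.
8 Hz ≤ fs/2 = 30 Hz, appears at 8 Hz.
Distinct values: {8 Hz, 10 Hz}.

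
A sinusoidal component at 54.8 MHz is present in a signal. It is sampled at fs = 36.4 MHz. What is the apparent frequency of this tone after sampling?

54.8 MHz mod fs = 18.4 MHz.
18.4 MHz > fs/2 = 18.2 MHz, folds to fs − 18.4 MHz = 18 MHz.

18 MHz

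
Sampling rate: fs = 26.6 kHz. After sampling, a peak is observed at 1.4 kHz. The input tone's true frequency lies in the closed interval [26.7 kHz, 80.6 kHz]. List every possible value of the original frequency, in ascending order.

28 kHz, 51.8 kHz, 54.6 kHz, 78.4 kHz

Frequencies that alias to 1.4 kHz are k·fs ± 1.4 kHz for integer k ≥ 0.
k=0: 1.4 kHz.
k=1: 25.2 kHz, 28 kHz.
k=2: 51.8 kHz, 54.6 kHz.
k=3: 78.4 kHz, 81.2 kHz.
k=4: 105 kHz, 107.8 kHz.
Within [26.7 kHz, 80.6 kHz]: 28 kHz, 51.8 kHz, 54.6 kHz, 78.4 kHz.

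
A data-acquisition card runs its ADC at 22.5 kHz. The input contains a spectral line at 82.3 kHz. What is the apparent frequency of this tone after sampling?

7.7 kHz

82.3 kHz mod fs = 14.8 kHz.
14.8 kHz > fs/2 = 11.25 kHz, folds to fs − 14.8 kHz = 7.7 kHz.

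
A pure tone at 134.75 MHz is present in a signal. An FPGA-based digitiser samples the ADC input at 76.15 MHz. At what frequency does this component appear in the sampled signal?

17.55 MHz

134.75 MHz mod fs = 58.6 MHz.
58.6 MHz > fs/2 = 38.075 MHz, folds to fs − 58.6 MHz = 17.55 MHz.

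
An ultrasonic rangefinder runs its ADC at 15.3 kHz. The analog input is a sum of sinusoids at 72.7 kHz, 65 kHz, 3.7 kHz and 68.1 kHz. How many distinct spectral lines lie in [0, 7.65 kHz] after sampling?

3

fs/2 = 7.65 kHz.
72.7 kHz mod fs = 11.5 kHz.
11.5 kHz > fs/2 = 7.65 kHz, folds to fs − 11.5 kHz = 3.8 kHz.
65 kHz mod fs = 3.8 kHz.
3.8 kHz ≤ fs/2 = 7.65 kHz, appears at 3.8 kHz.
3.7 kHz ≤ fs/2 = 7.65 kHz, passes unchanged.
68.1 kHz mod fs = 6.9 kHz.
6.9 kHz ≤ fs/2 = 7.65 kHz, appears at 6.9 kHz.
Distinct values: {3.7 kHz, 3.8 kHz, 6.9 kHz} → 3.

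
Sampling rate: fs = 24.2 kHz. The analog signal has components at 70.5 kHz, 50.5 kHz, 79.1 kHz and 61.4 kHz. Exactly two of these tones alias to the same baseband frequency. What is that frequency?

fs/2 = 12.1 kHz.
70.5 kHz mod fs = 22.1 kHz.
22.1 kHz > fs/2 = 12.1 kHz, folds to fs − 22.1 kHz = 2.1 kHz.
50.5 kHz mod fs = 2.1 kHz.
2.1 kHz ≤ fs/2 = 12.1 kHz, appears at 2.1 kHz.
79.1 kHz mod fs = 6.5 kHz.
6.5 kHz ≤ fs/2 = 12.1 kHz, appears at 6.5 kHz.
61.4 kHz mod fs = 13 kHz.
13 kHz > fs/2 = 12.1 kHz, folds to fs − 13 kHz = 11.2 kHz.
50.5 kHz and 70.5 kHz both map to 2.1 kHz.

2.1 kHz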